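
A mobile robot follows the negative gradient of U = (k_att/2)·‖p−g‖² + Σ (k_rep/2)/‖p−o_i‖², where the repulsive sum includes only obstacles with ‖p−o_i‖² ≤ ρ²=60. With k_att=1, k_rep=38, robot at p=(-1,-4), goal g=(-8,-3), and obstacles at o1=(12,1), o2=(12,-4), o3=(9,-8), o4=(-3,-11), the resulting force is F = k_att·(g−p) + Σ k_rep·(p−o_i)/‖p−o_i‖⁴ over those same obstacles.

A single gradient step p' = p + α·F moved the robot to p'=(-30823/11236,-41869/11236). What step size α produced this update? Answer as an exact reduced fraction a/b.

F_att = 1·(g−p) = 1·(-7,1) = (-7.0000,1.0000)
o1: d²=194 > ρ²=60 → inactive
o2: d²=169 > ρ²=60 → inactive
o3: d²=116 > ρ²=60 → inactive
o4: d²=53 ≤ ρ²=60; F_rep = 38·(2,7)/53² = (0.0271,0.0947)
F = F_att + ΣF_rep = (-6.9729,1.0947)
Δp = p'−p = (-1.7432,0.2737); α = Δx/Fx = (-19587/11236) / (-19587/2809) = 1/4
check: Δy/Fy = (3075/11236) / (3075/2809) = 1/4 ✓

α = 1/4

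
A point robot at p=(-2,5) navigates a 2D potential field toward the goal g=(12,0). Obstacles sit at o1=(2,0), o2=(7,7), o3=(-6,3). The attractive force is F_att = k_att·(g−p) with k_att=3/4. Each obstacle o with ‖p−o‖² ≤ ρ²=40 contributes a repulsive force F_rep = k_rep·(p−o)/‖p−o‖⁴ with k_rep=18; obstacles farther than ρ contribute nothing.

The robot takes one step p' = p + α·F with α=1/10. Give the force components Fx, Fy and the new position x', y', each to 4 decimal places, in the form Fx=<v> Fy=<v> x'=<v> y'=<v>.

F_att = 3/4·(g−p) = 3/4·(14,-5) = (10.5000,-3.7500)
o1: d²=41 > ρ²=40 → inactive
o2: d²=85 > ρ²=40 → inactive
o3: d²=20 ≤ ρ²=40; F_rep = 18·(4,2)/20² = (0.1800,0.0900)
F = F_att + ΣF_rep = (10.6800,-3.6600)
p' = p + 1/10·F = (-0.9320,4.6340)

Fx=10.6800 Fy=-3.6600 x'=-0.9320 y'=4.6340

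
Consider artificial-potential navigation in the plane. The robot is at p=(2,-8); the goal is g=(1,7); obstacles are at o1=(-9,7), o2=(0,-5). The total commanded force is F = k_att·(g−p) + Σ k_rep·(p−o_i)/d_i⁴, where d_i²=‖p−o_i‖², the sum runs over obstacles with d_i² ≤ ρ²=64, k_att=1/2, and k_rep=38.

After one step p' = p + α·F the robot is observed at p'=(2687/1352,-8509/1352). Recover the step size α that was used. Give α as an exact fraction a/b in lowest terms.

F_att = 1/2·(g−p) = 1/2·(-1,15) = (-0.5000,7.5000)
o1: d²=346 > ρ²=64 → inactive
o2: d²=13 ≤ ρ²=64; F_rep = 38·(2,-3)/13² = (0.4497,-0.6746)
F = F_att + ΣF_rep = (-0.0503,6.8254)
Δp = p'−p = (-0.0126,1.7064); α = Δx/Fx = (-17/1352) / (-17/338) = 1/4
check: Δy/Fy = (2307/1352) / (2307/338) = 1/4 ✓

α = 1/4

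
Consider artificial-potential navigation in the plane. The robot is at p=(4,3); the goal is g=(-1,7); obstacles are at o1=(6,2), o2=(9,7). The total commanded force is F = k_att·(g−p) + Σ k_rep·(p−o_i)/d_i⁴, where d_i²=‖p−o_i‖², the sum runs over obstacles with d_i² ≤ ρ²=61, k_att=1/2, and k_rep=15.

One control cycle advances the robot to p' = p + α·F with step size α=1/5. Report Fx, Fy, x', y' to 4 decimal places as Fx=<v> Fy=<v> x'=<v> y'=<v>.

Fx=-3.7446 Fy=2.5643 x'=3.2511 y'=3.5129

F_att = 1/2·(g−p) = 1/2·(-5,4) = (-2.5000,2.0000)
o1: d²=5 ≤ ρ²=61; F_rep = 15·(-2,1)/5² = (-1.2000,0.6000)
o2: d²=41 ≤ ρ²=61; F_rep = 15·(-5,-4)/41² = (-0.0446,-0.0357)
F = F_att + ΣF_rep = (-3.7446,2.5643)
p' = p + 1/5·F = (3.2511,3.5129)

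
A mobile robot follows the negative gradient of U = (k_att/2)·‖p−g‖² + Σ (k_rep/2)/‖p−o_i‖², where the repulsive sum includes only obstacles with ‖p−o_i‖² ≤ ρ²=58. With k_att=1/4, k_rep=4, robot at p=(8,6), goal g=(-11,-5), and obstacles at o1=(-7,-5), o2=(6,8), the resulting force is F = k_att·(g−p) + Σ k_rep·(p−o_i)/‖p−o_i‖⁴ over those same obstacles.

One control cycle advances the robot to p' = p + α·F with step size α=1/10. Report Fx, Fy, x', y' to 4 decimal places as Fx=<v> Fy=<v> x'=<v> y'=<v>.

Fx=-4.6250 Fy=-2.8750 x'=7.5375 y'=5.7125

F_att = 1/4·(g−p) = 1/4·(-19,-11) = (-4.7500,-2.7500)
o1: d²=346 > ρ²=58 → inactive
o2: d²=8 ≤ ρ²=58; F_rep = 4·(2,-2)/8² = (0.1250,-0.1250)
F = F_att + ΣF_rep = (-4.6250,-2.8750)
p' = p + 1/10·F = (7.5375,5.7125)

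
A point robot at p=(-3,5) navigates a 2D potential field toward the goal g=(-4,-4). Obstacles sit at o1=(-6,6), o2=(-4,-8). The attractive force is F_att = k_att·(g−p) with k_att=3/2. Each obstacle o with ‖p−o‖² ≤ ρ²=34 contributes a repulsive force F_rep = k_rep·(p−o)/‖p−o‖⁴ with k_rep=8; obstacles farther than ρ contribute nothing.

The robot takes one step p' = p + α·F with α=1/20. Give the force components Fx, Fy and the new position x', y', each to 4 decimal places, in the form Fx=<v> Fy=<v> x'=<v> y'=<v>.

F_att = 3/2·(g−p) = 3/2·(-1,-9) = (-1.5000,-13.5000)
o1: d²=10 ≤ ρ²=34; F_rep = 8·(3,-1)/10² = (0.2400,-0.0800)
o2: d²=170 > ρ²=34 → inactive
F = F_att + ΣF_rep = (-1.2600,-13.5800)
p' = p + 1/20·F = (-3.0630,4.3210)

Fx=-1.2600 Fy=-13.5800 x'=-3.0630 y'=4.3210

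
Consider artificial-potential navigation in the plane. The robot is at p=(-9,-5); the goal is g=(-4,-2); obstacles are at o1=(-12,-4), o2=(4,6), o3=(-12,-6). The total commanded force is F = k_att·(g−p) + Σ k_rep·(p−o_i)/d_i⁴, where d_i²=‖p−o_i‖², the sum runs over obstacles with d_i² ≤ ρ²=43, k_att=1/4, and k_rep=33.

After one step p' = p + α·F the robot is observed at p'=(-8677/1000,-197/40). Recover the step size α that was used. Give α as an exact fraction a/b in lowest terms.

F_att = 1/4·(g−p) = 1/4·(5,3) = (1.2500,0.7500)
o1: d²=10 ≤ ρ²=43; F_rep = 33·(3,-1)/10² = (0.9900,-0.3300)
o2: d²=290 > ρ²=43 → inactive
o3: d²=10 ≤ ρ²=43; F_rep = 33·(3,1)/10² = (0.9900,0.3300)
F = F_att + ΣF_rep = (3.2300,0.7500)
Δp = p'−p = (0.3230,0.0750); α = Δx/Fx = (323/1000) / (323/100) = 1/10
check: Δy/Fy = (3/40) / (3/4) = 1/10 ✓

α = 1/10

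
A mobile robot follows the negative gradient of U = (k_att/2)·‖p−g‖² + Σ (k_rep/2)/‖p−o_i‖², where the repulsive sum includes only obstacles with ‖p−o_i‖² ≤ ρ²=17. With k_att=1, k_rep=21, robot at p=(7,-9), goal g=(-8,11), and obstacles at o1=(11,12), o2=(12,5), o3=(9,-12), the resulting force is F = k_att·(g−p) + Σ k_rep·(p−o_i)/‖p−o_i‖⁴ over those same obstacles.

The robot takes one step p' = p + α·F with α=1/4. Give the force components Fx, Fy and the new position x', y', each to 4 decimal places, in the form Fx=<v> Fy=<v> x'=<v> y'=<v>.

F_att = 1·(g−p) = 1·(-15,20) = (-15.0000,20.0000)
o1: d²=457 > ρ²=17 → inactive
o2: d²=221 > ρ²=17 → inactive
o3: d²=13 ≤ ρ²=17; F_rep = 21·(-2,3)/13² = (-0.2485,0.3728)
F = F_att + ΣF_rep = (-15.2485,20.3728)
p' = p + 1/4·F = (3.1879,-3.9068)

Fx=-15.2485 Fy=20.3728 x'=3.1879 y'=-3.9068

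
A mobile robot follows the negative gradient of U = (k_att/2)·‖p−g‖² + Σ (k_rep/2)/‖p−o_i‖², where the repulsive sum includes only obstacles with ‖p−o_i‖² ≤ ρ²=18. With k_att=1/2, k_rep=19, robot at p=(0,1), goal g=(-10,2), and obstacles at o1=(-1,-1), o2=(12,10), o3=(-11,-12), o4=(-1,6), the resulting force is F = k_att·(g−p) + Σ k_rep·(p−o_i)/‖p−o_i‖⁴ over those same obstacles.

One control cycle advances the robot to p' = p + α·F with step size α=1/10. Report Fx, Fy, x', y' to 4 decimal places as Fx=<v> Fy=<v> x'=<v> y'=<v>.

F_att = 1/2·(g−p) = 1/2·(-10,1) = (-5.0000,0.5000)
o1: d²=5 ≤ ρ²=18; F_rep = 19·(1,2)/5² = (0.7600,1.5200)
o2: d²=225 > ρ²=18 → inactive
o3: d²=290 > ρ²=18 → inactive
o4: d²=26 > ρ²=18 → inactive
F = F_att + ΣF_rep = (-4.2400,2.0200)
p' = p + 1/10·F = (-0.4240,1.2020)

Fx=-4.2400 Fy=2.0200 x'=-0.4240 y'=1.2020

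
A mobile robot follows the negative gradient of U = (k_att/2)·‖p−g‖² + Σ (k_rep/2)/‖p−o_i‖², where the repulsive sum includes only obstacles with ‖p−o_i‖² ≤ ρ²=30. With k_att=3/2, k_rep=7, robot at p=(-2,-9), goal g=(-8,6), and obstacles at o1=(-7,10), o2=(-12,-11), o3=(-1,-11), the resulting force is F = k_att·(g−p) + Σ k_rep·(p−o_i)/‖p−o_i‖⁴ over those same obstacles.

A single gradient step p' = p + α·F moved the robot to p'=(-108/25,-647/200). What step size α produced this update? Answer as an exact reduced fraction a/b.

F_att = 3/2·(g−p) = 3/2·(-6,15) = (-9.0000,22.5000)
o1: d²=386 > ρ²=30 → inactive
o2: d²=104 > ρ²=30 → inactive
o3: d²=5 ≤ ρ²=30; F_rep = 7·(-1,2)/5² = (-0.2800,0.5600)
F = F_att + ΣF_rep = (-9.2800,23.0600)
Δp = p'−p = (-2.3200,5.7650); α = Δx/Fx = (-58/25) / (-232/25) = 1/4
check: Δy/Fy = (1153/200) / (1153/50) = 1/4 ✓

α = 1/4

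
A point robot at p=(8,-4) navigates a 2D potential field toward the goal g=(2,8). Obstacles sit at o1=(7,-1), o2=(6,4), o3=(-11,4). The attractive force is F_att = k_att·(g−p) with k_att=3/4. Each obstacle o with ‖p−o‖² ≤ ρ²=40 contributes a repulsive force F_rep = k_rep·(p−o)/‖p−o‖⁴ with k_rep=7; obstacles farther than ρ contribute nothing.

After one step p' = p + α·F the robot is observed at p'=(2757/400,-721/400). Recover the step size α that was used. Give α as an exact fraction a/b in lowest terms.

F_att = 3/4·(g−p) = 3/4·(-6,12) = (-4.5000,9.0000)
o1: d²=10 ≤ ρ²=40; F_rep = 7·(1,-3)/10² = (0.0700,-0.2100)
o2: d²=68 > ρ²=40 → inactive
o3: d²=425 > ρ²=40 → inactive
F = F_att + ΣF_rep = (-4.4300,8.7900)
Δp = p'−p = (-1.1075,2.1975); α = Δx/Fx = (-443/400) / (-443/100) = 1/4
check: Δy/Fy = (879/400) / (879/100) = 1/4 ✓

α = 1/4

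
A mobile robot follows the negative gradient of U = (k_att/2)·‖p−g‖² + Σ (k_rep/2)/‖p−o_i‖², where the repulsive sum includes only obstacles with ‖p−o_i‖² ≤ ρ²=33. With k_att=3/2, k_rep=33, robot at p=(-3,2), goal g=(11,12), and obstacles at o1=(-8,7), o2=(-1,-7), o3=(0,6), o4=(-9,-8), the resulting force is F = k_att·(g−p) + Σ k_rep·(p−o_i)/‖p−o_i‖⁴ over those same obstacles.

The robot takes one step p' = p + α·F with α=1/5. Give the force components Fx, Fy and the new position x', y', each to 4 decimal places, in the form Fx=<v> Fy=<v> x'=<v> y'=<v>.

F_att = 3/2·(g−p) = 3/2·(14,10) = (21.0000,15.0000)
o1: d²=50 > ρ²=33 → inactive
o2: d²=85 > ρ²=33 → inactive
o3: d²=25 ≤ ρ²=33; F_rep = 33·(-3,-4)/25² = (-0.1584,-0.2112)
o4: d²=136 > ρ²=33 → inactive
F = F_att + ΣF_rep = (20.8416,14.7888)
p' = p + 1/5·F = (1.1683,4.9578)

Fx=20.8416 Fy=14.7888 x'=1.1683 y'=4.9578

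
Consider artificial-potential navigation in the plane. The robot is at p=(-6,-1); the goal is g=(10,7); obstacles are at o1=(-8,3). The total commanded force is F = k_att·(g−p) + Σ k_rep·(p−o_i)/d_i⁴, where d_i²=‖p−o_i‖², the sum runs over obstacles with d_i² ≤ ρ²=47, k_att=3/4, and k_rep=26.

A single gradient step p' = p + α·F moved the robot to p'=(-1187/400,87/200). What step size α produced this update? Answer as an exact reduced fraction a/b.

α = 1/4

F_att = 3/4·(g−p) = 3/4·(16,8) = (12.0000,6.0000)
o1: d²=20 ≤ ρ²=47; F_rep = 26·(2,-4)/20² = (0.1300,-0.2600)
F = F_att + ΣF_rep = (12.1300,5.7400)
Δp = p'−p = (3.0325,1.4350); α = Δx/Fx = (1213/400) / (1213/100) = 1/4
check: Δy/Fy = (287/200) / (287/50) = 1/4 ✓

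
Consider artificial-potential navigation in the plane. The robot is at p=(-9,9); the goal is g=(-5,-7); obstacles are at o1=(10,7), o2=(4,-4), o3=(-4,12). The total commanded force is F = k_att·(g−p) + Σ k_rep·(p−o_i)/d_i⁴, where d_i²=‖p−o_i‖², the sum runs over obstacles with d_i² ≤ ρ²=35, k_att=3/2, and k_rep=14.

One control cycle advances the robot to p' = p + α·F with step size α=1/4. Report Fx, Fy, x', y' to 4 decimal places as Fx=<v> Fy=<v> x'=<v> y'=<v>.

Fx=5.9394 Fy=-24.0363 x'=-7.5151 y'=2.9909

F_att = 3/2·(g−p) = 3/2·(4,-16) = (6.0000,-24.0000)
o1: d²=365 > ρ²=35 → inactive
o2: d²=338 > ρ²=35 → inactive
o3: d²=34 ≤ ρ²=35; F_rep = 14·(-5,-3)/34² = (-0.0606,-0.0363)
F = F_att + ΣF_rep = (5.9394,-24.0363)
p' = p + 1/4·F = (-7.5151,2.9909)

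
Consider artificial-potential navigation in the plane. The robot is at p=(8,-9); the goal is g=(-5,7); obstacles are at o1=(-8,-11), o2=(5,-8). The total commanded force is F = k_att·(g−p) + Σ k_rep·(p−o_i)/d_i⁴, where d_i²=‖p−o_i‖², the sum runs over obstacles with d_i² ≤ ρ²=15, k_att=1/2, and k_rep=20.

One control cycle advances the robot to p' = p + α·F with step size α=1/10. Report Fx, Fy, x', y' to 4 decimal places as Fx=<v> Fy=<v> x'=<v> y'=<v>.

F_att = 1/2·(g−p) = 1/2·(-13,16) = (-6.5000,8.0000)
o1: d²=260 > ρ²=15 → inactive
o2: d²=10 ≤ ρ²=15; F_rep = 20·(3,-1)/10² = (0.6000,-0.2000)
F = F_att + ΣF_rep = (-5.9000,7.8000)
p' = p + 1/10·F = (7.4100,-8.2200)

Fx=-5.9000 Fy=7.8000 x'=7.4100 y'=-8.2200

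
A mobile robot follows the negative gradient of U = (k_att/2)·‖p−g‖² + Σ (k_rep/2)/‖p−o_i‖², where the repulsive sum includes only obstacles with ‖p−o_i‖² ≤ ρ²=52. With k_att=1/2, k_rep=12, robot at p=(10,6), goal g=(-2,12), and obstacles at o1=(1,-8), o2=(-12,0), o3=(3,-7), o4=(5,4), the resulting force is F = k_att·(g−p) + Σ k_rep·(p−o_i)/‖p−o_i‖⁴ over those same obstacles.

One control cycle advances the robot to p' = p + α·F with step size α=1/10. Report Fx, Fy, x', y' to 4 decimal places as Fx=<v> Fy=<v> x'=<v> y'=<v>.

Fx=-5.9287 Fy=3.0285 x'=9.4071 y'=6.3029

F_att = 1/2·(g−p) = 1/2·(-12,6) = (-6.0000,3.0000)
o1: d²=277 > ρ²=52 → inactive
o2: d²=520 > ρ²=52 → inactive
o3: d²=218 > ρ²=52 → inactive
o4: d²=29 ≤ ρ²=52; F_rep = 12·(5,2)/29² = (0.0713,0.0285)
F = F_att + ΣF_rep = (-5.9287,3.0285)
p' = p + 1/10·F = (9.4071,6.3029)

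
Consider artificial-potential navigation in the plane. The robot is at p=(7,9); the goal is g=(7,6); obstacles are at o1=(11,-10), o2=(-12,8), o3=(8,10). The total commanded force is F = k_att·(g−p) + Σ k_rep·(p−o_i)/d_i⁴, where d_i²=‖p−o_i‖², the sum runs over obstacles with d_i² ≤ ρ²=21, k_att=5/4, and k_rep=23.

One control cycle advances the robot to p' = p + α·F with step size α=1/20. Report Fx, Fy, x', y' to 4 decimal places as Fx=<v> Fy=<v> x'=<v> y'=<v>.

Fx=-5.7500 Fy=-9.5000 x'=6.7125 y'=8.5250

F_att = 5/4·(g−p) = 5/4·(0,-3) = (0.0000,-3.7500)
o1: d²=377 > ρ²=21 → inactive
o2: d²=362 > ρ²=21 → inactive
o3: d²=2 ≤ ρ²=21; F_rep = 23·(-1,-1)/2² = (-5.7500,-5.7500)
F = F_att + ΣF_rep = (-5.7500,-9.5000)
p' = p + 1/20·F = (6.7125,8.5250)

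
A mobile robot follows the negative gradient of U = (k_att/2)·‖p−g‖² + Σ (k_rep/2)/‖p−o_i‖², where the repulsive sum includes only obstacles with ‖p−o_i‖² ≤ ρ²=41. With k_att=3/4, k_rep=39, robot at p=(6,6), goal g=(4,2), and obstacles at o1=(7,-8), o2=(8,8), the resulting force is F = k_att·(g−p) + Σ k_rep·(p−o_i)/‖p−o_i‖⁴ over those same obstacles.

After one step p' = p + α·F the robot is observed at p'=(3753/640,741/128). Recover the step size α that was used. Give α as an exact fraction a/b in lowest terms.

α = 1/20

F_att = 3/4·(g−p) = 3/4·(-2,-4) = (-1.5000,-3.0000)
o1: d²=197 > ρ²=41 → inactive
o2: d²=8 ≤ ρ²=41; F_rep = 39·(-2,-2)/8² = (-1.2188,-1.2188)
F = F_att + ΣF_rep = (-2.7188,-4.2188)
Δp = p'−p = (-0.1359,-0.2109); α = Δx/Fx = (-87/640) / (-87/32) = 1/20
check: Δy/Fy = (-27/128) / (-135/32) = 1/20 ✓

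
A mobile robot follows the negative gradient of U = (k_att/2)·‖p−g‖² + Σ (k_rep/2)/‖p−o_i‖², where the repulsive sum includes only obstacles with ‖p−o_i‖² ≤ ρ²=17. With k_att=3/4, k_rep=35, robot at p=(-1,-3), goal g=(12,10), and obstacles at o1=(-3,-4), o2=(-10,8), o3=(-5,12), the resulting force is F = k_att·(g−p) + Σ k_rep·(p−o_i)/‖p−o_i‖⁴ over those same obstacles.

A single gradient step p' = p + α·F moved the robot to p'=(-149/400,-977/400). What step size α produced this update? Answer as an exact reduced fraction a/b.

α = 1/20

F_att = 3/4·(g−p) = 3/4·(13,13) = (9.7500,9.7500)
o1: d²=5 ≤ ρ²=17; F_rep = 35·(2,1)/5² = (2.8000,1.4000)
o2: d²=202 > ρ²=17 → inactive
o3: d²=241 > ρ²=17 → inactive
F = F_att + ΣF_rep = (12.5500,11.1500)
Δp = p'−p = (0.6275,0.5575); α = Δx/Fx = (251/400) / (251/20) = 1/20
check: Δy/Fy = (223/400) / (223/20) = 1/20 ✓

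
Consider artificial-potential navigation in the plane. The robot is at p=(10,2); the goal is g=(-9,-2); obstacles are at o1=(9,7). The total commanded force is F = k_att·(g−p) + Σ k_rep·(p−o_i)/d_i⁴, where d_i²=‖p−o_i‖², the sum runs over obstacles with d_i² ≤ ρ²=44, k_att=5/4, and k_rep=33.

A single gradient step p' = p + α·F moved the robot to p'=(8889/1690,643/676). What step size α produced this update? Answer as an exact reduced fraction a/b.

α = 1/5

F_att = 5/4·(g−p) = 5/4·(-19,-4) = (-23.7500,-5.0000)
o1: d²=26 ≤ ρ²=44; F_rep = 33·(1,-5)/26² = (0.0488,-0.2441)
F = F_att + ΣF_rep = (-23.7012,-5.2441)
Δp = p'−p = (-4.7402,-1.0488); α = Δx/Fx = (-8011/1690) / (-8011/338) = 1/5
check: Δy/Fy = (-709/676) / (-3545/676) = 1/5 ✓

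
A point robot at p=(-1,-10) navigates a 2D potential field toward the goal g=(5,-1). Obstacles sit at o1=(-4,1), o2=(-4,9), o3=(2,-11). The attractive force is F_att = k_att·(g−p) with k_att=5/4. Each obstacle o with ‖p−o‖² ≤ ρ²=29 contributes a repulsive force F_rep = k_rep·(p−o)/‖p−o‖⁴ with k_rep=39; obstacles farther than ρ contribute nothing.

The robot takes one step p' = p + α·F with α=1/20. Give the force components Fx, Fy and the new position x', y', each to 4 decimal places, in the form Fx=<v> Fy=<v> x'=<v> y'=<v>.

Fx=6.3300 Fy=11.6400 x'=-0.6835 y'=-9.4180

F_att = 5/4·(g−p) = 5/4·(6,9) = (7.5000,11.2500)
o1: d²=130 > ρ²=29 → inactive
o2: d²=370 > ρ²=29 → inactive
o3: d²=10 ≤ ρ²=29; F_rep = 39·(-3,1)/10² = (-1.1700,0.3900)
F = F_att + ΣF_rep = (6.3300,11.6400)
p' = p + 1/20·F = (-0.6835,-9.4180)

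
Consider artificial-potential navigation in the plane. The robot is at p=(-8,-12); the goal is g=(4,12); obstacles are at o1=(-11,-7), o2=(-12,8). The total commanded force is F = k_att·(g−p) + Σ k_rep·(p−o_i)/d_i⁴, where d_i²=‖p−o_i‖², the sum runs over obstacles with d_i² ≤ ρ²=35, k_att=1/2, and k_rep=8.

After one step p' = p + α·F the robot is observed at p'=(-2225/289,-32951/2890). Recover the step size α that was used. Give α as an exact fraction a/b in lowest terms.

α = 1/20

F_att = 1/2·(g−p) = 1/2·(12,24) = (6.0000,12.0000)
o1: d²=34 ≤ ρ²=35; F_rep = 8·(3,-5)/34² = (0.0208,-0.0346)
o2: d²=416 > ρ²=35 → inactive
F = F_att + ΣF_rep = (6.0208,11.9654)
Δp = p'−p = (0.3010,0.5983); α = Δx/Fx = (87/289) / (1740/289) = 1/20
check: Δy/Fy = (1729/2890) / (3458/289) = 1/20 ✓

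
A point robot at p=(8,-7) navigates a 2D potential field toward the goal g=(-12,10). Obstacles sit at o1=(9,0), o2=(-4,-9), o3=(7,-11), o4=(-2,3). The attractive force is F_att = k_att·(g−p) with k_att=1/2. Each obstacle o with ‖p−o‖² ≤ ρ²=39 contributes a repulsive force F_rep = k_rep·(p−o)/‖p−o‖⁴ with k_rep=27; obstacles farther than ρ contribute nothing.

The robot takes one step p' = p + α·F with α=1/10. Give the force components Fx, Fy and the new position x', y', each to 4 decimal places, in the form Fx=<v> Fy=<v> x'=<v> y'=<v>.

Fx=-9.9066 Fy=8.8737 x'=7.0093 y'=-6.1126

F_att = 1/2·(g−p) = 1/2·(-20,17) = (-10.0000,8.5000)
o1: d²=50 > ρ²=39 → inactive
o2: d²=148 > ρ²=39 → inactive
o3: d²=17 ≤ ρ²=39; F_rep = 27·(1,4)/17² = (0.0934,0.3737)
o4: d²=200 > ρ²=39 → inactive
F = F_att + ΣF_rep = (-9.9066,8.8737)
p' = p + 1/10·F = (7.0093,-6.1126)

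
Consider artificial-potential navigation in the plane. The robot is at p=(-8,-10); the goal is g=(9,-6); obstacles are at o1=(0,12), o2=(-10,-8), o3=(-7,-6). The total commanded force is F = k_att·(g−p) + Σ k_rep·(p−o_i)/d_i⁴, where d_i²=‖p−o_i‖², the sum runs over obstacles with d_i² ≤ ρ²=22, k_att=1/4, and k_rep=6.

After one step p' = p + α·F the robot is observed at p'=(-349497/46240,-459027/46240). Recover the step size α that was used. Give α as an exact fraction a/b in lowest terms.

α = 1/10

F_att = 1/4·(g−p) = 1/4·(17,4) = (4.2500,1.0000)
o1: d²=548 > ρ²=22 → inactive
o2: d²=8 ≤ ρ²=22; F_rep = 6·(2,-2)/8² = (0.1875,-0.1875)
o3: d²=17 ≤ ρ²=22; F_rep = 6·(-1,-4)/17² = (-0.0208,-0.0830)
F = F_att + ΣF_rep = (4.4167,0.7295)
Δp = p'−p = (0.4417,0.0729); α = Δx/Fx = (20423/46240) / (20423/4624) = 1/10
check: Δy/Fy = (3373/46240) / (3373/4624) = 1/10 ✓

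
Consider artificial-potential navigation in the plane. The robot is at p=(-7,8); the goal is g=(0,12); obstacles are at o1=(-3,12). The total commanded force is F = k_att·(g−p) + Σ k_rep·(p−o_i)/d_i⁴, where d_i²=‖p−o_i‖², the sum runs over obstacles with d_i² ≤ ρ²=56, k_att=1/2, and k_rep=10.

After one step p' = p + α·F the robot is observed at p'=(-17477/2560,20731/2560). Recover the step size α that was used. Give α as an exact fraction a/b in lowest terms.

F_att = 1/2·(g−p) = 1/2·(7,4) = (3.5000,2.0000)
o1: d²=32 ≤ ρ²=56; F_rep = 10·(-4,-4)/32² = (-0.0391,-0.0391)
F = F_att + ΣF_rep = (3.4609,1.9609)
Δp = p'−p = (0.1730,0.0980); α = Δx/Fx = (443/2560) / (443/128) = 1/20
check: Δy/Fy = (251/2560) / (251/128) = 1/20 ✓

α = 1/20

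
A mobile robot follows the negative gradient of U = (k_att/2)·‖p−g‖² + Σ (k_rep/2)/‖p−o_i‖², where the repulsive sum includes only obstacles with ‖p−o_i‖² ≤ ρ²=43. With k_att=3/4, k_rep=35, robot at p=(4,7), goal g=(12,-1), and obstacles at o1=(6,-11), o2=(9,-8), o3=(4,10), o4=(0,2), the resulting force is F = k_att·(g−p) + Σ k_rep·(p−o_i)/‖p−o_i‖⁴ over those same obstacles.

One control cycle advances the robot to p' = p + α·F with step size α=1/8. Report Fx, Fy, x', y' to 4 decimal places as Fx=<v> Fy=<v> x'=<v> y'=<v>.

F_att = 3/4·(g−p) = 3/4·(8,-8) = (6.0000,-6.0000)
o1: d²=328 > ρ²=43 → inactive
o2: d²=250 > ρ²=43 → inactive
o3: d²=9 ≤ ρ²=43; F_rep = 35·(0,-3)/9² = (0.0000,-1.2963)
o4: d²=41 ≤ ρ²=43; F_rep = 35·(4,5)/41² = (0.0833,0.1041)
F = F_att + ΣF_rep = (6.0833,-7.1922)
p' = p + 1/8·F = (4.7604,6.1010)

Fx=6.0833 Fy=-7.1922 x'=4.7604 y'=6.1010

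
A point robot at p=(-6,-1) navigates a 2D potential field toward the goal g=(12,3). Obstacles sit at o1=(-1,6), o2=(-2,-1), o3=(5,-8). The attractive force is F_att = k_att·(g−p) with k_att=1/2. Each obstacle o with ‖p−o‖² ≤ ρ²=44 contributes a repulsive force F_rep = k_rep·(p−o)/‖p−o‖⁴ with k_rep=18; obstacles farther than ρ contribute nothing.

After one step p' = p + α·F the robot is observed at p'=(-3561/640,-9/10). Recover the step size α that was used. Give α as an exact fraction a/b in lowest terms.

F_att = 1/2·(g−p) = 1/2·(18,4) = (9.0000,2.0000)
o1: d²=74 > ρ²=44 → inactive
o2: d²=16 ≤ ρ²=44; F_rep = 18·(-4,0)/16² = (-0.2812,0.0000)
o3: d²=170 > ρ²=44 → inactive
F = F_att + ΣF_rep = (8.7188,2.0000)
Δp = p'−p = (0.4359,0.1000); α = Δx/Fx = (279/640) / (279/32) = 1/20
check: Δy/Fy = (1/10) / (2) = 1/20 ✓

α = 1/20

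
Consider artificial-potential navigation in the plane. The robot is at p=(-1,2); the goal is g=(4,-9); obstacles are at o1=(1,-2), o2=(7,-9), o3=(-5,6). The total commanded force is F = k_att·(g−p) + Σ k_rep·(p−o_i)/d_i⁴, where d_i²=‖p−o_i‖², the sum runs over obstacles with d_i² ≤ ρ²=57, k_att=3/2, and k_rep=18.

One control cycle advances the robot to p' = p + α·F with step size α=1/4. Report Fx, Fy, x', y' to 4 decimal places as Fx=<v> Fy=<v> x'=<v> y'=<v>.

F_att = 3/2·(g−p) = 3/2·(5,-11) = (7.5000,-16.5000)
o1: d²=20 ≤ ρ²=57; F_rep = 18·(-2,4)/20² = (-0.0900,0.1800)
o2: d²=185 > ρ²=57 → inactive
o3: d²=32 ≤ ρ²=57; F_rep = 18·(4,-4)/32² = (0.0703,-0.0703)
F = F_att + ΣF_rep = (7.4803,-16.3903)
p' = p + 1/4·F = (0.8701,-2.0976)

Fx=7.4803 Fy=-16.3903 x'=0.8701 y'=-2.0976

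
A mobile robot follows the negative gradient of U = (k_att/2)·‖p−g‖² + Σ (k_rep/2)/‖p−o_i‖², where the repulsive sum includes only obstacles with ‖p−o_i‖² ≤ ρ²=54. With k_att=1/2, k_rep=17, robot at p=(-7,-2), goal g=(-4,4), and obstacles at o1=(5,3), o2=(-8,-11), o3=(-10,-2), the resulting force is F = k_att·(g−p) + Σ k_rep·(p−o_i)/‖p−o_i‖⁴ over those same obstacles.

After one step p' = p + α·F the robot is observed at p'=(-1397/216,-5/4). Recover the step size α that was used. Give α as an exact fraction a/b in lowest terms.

F_att = 1/2·(g−p) = 1/2·(3,6) = (1.5000,3.0000)
o1: d²=169 > ρ²=54 → inactive
o2: d²=82 > ρ²=54 → inactive
o3: d²=9 ≤ ρ²=54; F_rep = 17·(3,0)/9² = (0.6296,0.0000)
F = F_att + ΣF_rep = (2.1296,3.0000)
Δp = p'−p = (0.5324,0.7500); α = Δx/Fx = (115/216) / (115/54) = 1/4
check: Δy/Fy = (3/4) / (3) = 1/4 ✓

α = 1/4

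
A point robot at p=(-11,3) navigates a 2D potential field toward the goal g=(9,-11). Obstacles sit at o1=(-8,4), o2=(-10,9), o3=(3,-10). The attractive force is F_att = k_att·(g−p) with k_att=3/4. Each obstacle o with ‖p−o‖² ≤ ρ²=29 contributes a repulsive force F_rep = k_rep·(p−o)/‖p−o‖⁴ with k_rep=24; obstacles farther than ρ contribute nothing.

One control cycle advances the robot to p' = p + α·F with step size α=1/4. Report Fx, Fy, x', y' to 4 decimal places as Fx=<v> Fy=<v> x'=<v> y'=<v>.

F_att = 3/4·(g−p) = 3/4·(20,-14) = (15.0000,-10.5000)
o1: d²=10 ≤ ρ²=29; F_rep = 24·(-3,-1)/10² = (-0.7200,-0.2400)
o2: d²=37 > ρ²=29 → inactive
o3: d²=365 > ρ²=29 → inactive
F = F_att + ΣF_rep = (14.2800,-10.7400)
p' = p + 1/4·F = (-7.4300,0.3150)

Fx=14.2800 Fy=-10.7400 x'=-7.4300 y'=0.3150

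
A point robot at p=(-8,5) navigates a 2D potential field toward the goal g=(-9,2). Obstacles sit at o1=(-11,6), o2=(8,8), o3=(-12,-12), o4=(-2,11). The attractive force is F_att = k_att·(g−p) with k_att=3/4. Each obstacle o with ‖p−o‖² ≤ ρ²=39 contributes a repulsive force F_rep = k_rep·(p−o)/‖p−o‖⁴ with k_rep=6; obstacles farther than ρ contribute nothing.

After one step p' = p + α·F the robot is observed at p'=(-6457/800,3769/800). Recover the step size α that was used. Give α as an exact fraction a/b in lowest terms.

α = 1/8

F_att = 3/4·(g−p) = 3/4·(-1,-3) = (-0.7500,-2.2500)
o1: d²=10 ≤ ρ²=39; F_rep = 6·(3,-1)/10² = (0.1800,-0.0600)
o2: d²=265 > ρ²=39 → inactive
o3: d²=305 > ρ²=39 → inactive
o4: d²=72 > ρ²=39 → inactive
F = F_att + ΣF_rep = (-0.5700,-2.3100)
Δp = p'−p = (-0.0712,-0.2888); α = Δx/Fx = (-57/800) / (-57/100) = 1/8
check: Δy/Fy = (-231/800) / (-231/100) = 1/8 ✓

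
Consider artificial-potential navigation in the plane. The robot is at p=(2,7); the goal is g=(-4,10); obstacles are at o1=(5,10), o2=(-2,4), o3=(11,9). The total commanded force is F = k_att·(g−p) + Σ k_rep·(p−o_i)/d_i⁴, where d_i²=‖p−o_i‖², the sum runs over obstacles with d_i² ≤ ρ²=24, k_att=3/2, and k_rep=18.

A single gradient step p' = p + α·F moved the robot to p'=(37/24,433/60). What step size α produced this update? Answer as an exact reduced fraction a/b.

F_att = 3/2·(g−p) = 3/2·(-6,3) = (-9.0000,4.5000)
o1: d²=18 ≤ ρ²=24; F_rep = 18·(-3,-3)/18² = (-0.1667,-0.1667)
o2: d²=25 > ρ²=24 → inactive
o3: d²=85 > ρ²=24 → inactive
F = F_att + ΣF_rep = (-9.1667,4.3333)
Δp = p'−p = (-0.4583,0.2167); α = Δx/Fx = (-11/24) / (-55/6) = 1/20
check: Δy/Fy = (13/60) / (13/3) = 1/20 ✓

α = 1/20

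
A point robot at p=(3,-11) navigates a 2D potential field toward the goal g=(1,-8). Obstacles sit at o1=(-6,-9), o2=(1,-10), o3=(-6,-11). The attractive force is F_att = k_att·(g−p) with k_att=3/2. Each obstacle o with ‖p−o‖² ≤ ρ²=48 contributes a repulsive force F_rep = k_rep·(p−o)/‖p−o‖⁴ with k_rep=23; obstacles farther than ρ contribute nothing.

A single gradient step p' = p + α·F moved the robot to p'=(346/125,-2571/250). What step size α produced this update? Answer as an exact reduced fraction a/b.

α = 1/5

F_att = 3/2·(g−p) = 3/2·(-2,3) = (-3.0000,4.5000)
o1: d²=85 > ρ²=48 → inactive
o2: d²=5 ≤ ρ²=48; F_rep = 23·(2,-1)/5² = (1.8400,-0.9200)
o3: d²=81 > ρ²=48 → inactive
F = F_att + ΣF_rep = (-1.1600,3.5800)
Δp = p'−p = (-0.2320,0.7160); α = Δx/Fx = (-29/125) / (-29/25) = 1/5
check: Δy/Fy = (179/250) / (179/50) = 1/5 ✓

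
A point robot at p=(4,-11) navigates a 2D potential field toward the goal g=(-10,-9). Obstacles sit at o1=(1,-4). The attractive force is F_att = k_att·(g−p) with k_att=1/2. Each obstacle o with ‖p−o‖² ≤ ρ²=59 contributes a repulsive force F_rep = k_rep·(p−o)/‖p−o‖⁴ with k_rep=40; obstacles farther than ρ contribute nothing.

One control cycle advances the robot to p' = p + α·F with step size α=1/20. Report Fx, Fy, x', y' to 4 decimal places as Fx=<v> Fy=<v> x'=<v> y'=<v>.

F_att = 1/2·(g−p) = 1/2·(-14,2) = (-7.0000,1.0000)
o1: d²=58 ≤ ρ²=59; F_rep = 40·(3,-7)/58² = (0.0357,-0.0832)
F = F_att + ΣF_rep = (-6.9643,0.9168)
p' = p + 1/20·F = (3.6518,-10.9542)

Fx=-6.9643 Fy=0.9168 x'=3.6518 y'=-10.9542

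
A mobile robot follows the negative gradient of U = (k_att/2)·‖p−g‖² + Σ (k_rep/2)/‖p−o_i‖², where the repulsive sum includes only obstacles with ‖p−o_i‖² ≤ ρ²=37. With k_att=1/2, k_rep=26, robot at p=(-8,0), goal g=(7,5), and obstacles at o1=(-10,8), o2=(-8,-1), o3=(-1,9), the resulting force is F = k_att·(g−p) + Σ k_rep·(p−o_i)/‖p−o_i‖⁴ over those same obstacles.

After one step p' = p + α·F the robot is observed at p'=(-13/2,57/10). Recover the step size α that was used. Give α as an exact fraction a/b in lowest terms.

F_att = 1/2·(g−p) = 1/2·(15,5) = (7.5000,2.5000)
o1: d²=68 > ρ²=37 → inactive
o2: d²=1 ≤ ρ²=37; F_rep = 26·(0,1)/1² = (0.0000,26.0000)
o3: d²=130 > ρ²=37 → inactive
F = F_att + ΣF_rep = (7.5000,28.5000)
Δp = p'−p = (1.5000,5.7000); α = Δx/Fx = (3/2) / (15/2) = 1/5
check: Δy/Fy = (57/10) / (57/2) = 1/5 ✓

α = 1/5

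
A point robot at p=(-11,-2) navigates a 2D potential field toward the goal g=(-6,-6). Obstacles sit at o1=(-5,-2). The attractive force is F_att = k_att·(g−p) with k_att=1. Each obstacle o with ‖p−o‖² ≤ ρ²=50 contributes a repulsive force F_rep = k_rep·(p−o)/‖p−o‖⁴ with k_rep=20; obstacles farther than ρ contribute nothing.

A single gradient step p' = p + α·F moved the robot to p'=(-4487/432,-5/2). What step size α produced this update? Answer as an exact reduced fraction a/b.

F_att = 1·(g−p) = 1·(5,-4) = (5.0000,-4.0000)
o1: d²=36 ≤ ρ²=50; F_rep = 20·(-6,0)/36² = (-0.0926,0.0000)
F = F_att + ΣF_rep = (4.9074,-4.0000)
Δp = p'−p = (0.6134,-0.5000); α = Δx/Fx = (265/432) / (265/54) = 1/8
check: Δy/Fy = (-1/2) / (-4) = 1/8 ✓

α = 1/8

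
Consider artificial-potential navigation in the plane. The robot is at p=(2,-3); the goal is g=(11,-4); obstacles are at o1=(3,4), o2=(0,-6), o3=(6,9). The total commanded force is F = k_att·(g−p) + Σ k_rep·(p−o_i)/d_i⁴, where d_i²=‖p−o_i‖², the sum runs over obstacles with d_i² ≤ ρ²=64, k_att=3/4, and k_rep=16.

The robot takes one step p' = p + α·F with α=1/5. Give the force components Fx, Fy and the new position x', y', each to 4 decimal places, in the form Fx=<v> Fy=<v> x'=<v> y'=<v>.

F_att = 3/4·(g−p) = 3/4·(9,-1) = (6.7500,-0.7500)
o1: d²=50 ≤ ρ²=64; F_rep = 16·(-1,-7)/50² = (-0.0064,-0.0448)
o2: d²=13 ≤ ρ²=64; F_rep = 16·(2,3)/13² = (0.1893,0.2840)
o3: d²=160 > ρ²=64 → inactive
F = F_att + ΣF_rep = (6.9329,-0.5108)
p' = p + 1/5·F = (3.3866,-3.1022)

Fx=6.9329 Fy=-0.5108 x'=3.3866 y'=-3.1022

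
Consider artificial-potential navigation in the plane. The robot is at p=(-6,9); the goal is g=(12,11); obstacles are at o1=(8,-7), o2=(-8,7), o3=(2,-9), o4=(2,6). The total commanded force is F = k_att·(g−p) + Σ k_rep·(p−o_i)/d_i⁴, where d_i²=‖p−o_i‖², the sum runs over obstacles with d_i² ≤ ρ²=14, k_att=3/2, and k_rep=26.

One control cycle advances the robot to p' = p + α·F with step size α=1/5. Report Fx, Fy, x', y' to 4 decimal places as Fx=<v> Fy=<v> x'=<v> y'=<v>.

F_att = 3/2·(g−p) = 3/2·(18,2) = (27.0000,3.0000)
o1: d²=452 > ρ²=14 → inactive
o2: d²=8 ≤ ρ²=14; F_rep = 26·(2,2)/8² = (0.8125,0.8125)
o3: d²=388 > ρ²=14 → inactive
o4: d²=73 > ρ²=14 → inactive
F = F_att + ΣF_rep = (27.8125,3.8125)
p' = p + 1/5·F = (-0.4375,9.7625)

Fx=27.8125 Fy=3.8125 x'=-0.4375 y'=9.7625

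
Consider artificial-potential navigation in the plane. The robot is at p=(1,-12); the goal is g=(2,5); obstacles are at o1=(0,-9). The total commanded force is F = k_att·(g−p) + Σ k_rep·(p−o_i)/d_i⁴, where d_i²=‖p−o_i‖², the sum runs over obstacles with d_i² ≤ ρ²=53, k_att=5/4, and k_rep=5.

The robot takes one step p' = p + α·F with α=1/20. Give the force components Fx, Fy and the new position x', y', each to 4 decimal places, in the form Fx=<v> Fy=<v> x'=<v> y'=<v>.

F_att = 5/4·(g−p) = 5/4·(1,17) = (1.2500,21.2500)
o1: d²=10 ≤ ρ²=53; F_rep = 5·(1,-3)/10² = (0.0500,-0.1500)
F = F_att + ΣF_rep = (1.3000,21.1000)
p' = p + 1/20·F = (1.0650,-10.9450)

Fx=1.3000 Fy=21.1000 x'=1.0650 y'=-10.9450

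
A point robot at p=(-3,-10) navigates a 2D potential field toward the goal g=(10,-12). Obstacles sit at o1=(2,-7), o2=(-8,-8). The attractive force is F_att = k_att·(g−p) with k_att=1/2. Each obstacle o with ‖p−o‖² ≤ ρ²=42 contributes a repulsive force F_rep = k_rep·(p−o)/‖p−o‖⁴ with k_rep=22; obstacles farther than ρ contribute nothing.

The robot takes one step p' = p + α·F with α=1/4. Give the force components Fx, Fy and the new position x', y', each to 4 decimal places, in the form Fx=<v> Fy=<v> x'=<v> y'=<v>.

F_att = 1/2·(g−p) = 1/2·(13,-2) = (6.5000,-1.0000)
o1: d²=34 ≤ ρ²=42; F_rep = 22·(-5,-3)/34² = (-0.0952,-0.0571)
o2: d²=29 ≤ ρ²=42; F_rep = 22·(5,-2)/29² = (0.1308,-0.0523)
F = F_att + ΣF_rep = (6.5356,-1.1094)
p' = p + 1/4·F = (-1.3661,-10.2774)

Fx=6.5356 Fy=-1.1094 x'=-1.3661 y'=-10.2774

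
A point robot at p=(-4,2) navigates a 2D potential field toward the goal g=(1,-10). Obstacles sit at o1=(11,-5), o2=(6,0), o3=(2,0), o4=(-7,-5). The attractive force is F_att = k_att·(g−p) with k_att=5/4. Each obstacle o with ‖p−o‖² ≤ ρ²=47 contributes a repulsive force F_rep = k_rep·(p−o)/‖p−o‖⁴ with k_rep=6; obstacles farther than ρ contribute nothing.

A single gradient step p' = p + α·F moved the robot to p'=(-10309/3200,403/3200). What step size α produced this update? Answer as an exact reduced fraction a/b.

F_att = 5/4·(g−p) = 5/4·(5,-12) = (6.2500,-15.0000)
o1: d²=274 > ρ²=47 → inactive
o2: d²=104 > ρ²=47 → inactive
o3: d²=40 ≤ ρ²=47; F_rep = 6·(-6,2)/40² = (-0.0225,0.0075)
o4: d²=58 > ρ²=47 → inactive
F = F_att + ΣF_rep = (6.2275,-14.9925)
Δp = p'−p = (0.7784,-1.8741); α = Δx/Fx = (2491/3200) / (2491/400) = 1/8
check: Δy/Fy = (-5997/3200) / (-5997/400) = 1/8 ✓

α = 1/8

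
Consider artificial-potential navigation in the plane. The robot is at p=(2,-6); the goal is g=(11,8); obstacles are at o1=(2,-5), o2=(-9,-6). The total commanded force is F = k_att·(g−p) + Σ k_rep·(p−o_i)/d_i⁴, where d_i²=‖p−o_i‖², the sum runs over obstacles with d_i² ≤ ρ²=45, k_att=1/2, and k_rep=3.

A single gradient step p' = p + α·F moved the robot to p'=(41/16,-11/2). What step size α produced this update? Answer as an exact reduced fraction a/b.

α = 1/8

F_att = 1/2·(g−p) = 1/2·(9,14) = (4.5000,7.0000)
o1: d²=1 ≤ ρ²=45; F_rep = 3·(0,-1)/1² = (0.0000,-3.0000)
o2: d²=121 > ρ²=45 → inactive
F = F_att + ΣF_rep = (4.5000,4.0000)
Δp = p'−p = (0.5625,0.5000); α = Δx/Fx = (9/16) / (9/2) = 1/8
check: Δy/Fy = (1/2) / (4) = 1/8 ✓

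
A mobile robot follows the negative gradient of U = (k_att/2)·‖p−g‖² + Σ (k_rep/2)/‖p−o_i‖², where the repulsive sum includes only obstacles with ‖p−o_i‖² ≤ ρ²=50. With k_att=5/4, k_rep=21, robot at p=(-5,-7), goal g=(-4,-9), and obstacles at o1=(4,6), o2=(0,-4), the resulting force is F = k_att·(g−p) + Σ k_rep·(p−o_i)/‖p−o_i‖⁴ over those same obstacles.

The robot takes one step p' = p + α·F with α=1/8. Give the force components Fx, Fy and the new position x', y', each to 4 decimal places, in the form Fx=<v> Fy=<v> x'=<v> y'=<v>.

F_att = 5/4·(g−p) = 5/4·(1,-2) = (1.2500,-2.5000)
o1: d²=250 > ρ²=50 → inactive
o2: d²=34 ≤ ρ²=50; F_rep = 21·(-5,-3)/34² = (-0.0908,-0.0545)
F = F_att + ΣF_rep = (1.1592,-2.5545)
p' = p + 1/8·F = (-4.8551,-7.3193)

Fx=1.1592 Fy=-2.5545 x'=-4.8551 y'=-7.3193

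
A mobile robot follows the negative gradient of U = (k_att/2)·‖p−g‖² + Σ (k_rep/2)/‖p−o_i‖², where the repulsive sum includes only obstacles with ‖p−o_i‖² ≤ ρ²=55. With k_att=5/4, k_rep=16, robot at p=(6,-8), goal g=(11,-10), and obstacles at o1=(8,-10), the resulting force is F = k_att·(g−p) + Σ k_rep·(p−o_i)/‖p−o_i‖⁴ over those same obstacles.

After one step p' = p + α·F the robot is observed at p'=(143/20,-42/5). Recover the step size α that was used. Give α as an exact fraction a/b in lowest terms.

α = 1/5

F_att = 5/4·(g−p) = 5/4·(5,-2) = (6.2500,-2.5000)
o1: d²=8 ≤ ρ²=55; F_rep = 16·(-2,2)/8² = (-0.5000,0.5000)
F = F_att + ΣF_rep = (5.7500,-2.0000)
Δp = p'−p = (1.1500,-0.4000); α = Δx/Fx = (23/20) / (23/4) = 1/5
check: Δy/Fy = (-2/5) / (-2) = 1/5 ✓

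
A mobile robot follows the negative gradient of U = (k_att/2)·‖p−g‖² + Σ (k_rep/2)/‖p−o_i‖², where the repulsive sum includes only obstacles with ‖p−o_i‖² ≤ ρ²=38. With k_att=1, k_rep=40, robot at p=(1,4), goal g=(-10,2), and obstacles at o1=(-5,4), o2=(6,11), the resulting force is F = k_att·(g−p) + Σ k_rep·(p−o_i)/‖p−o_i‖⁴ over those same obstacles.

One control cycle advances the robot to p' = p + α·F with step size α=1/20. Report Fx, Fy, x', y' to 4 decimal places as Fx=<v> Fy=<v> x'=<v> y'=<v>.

Fx=-10.8148 Fy=-2.0000 x'=0.4593 y'=3.9000

F_att = 1·(g−p) = 1·(-11,-2) = (-11.0000,-2.0000)
o1: d²=36 ≤ ρ²=38; F_rep = 40·(6,0)/36² = (0.1852,0.0000)
o2: d²=74 > ρ²=38 → inactive
F = F_att + ΣF_rep = (-10.8148,-2.0000)
p' = p + 1/20·F = (0.4593,3.9000)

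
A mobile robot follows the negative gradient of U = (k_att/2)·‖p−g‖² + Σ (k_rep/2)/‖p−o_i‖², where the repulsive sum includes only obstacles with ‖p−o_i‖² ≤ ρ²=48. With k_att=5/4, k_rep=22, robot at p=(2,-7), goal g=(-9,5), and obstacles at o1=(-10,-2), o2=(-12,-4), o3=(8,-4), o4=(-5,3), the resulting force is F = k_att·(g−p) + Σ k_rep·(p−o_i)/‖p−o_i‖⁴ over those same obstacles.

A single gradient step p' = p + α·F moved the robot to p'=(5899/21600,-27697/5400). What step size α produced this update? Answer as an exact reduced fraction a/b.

F_att = 5/4·(g−p) = 5/4·(-11,12) = (-13.7500,15.0000)
o1: d²=169 > ρ²=48 → inactive
o2: d²=205 > ρ²=48 → inactive
o3: d²=45 ≤ ρ²=48; F_rep = 22·(-6,-3)/45² = (-0.0652,-0.0326)
o4: d²=149 > ρ²=48 → inactive
F = F_att + ΣF_rep = (-13.8152,14.9674)
Δp = p'−p = (-1.7269,1.8709); α = Δx/Fx = (-37301/21600) / (-37301/2700) = 1/8
check: Δy/Fy = (10103/5400) / (10103/675) = 1/8 ✓

α = 1/8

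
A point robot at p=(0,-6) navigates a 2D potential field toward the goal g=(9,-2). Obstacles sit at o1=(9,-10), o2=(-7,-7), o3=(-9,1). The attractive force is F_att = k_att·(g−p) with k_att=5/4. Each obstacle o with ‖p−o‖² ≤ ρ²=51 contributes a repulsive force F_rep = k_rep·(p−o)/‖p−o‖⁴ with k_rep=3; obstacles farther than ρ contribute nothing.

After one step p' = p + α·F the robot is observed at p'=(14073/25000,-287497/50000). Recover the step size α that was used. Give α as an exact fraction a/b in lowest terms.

α = 1/20

F_att = 5/4·(g−p) = 5/4·(9,4) = (11.2500,5.0000)
o1: d²=97 > ρ²=51 → inactive
o2: d²=50 ≤ ρ²=51; F_rep = 3·(7,1)/50² = (0.0084,0.0012)
o3: d²=130 > ρ²=51 → inactive
F = F_att + ΣF_rep = (11.2584,5.0012)
Δp = p'−p = (0.5629,0.2501); α = Δx/Fx = (14073/25000) / (14073/1250) = 1/20
check: Δy/Fy = (12503/50000) / (12503/2500) = 1/20 ✓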